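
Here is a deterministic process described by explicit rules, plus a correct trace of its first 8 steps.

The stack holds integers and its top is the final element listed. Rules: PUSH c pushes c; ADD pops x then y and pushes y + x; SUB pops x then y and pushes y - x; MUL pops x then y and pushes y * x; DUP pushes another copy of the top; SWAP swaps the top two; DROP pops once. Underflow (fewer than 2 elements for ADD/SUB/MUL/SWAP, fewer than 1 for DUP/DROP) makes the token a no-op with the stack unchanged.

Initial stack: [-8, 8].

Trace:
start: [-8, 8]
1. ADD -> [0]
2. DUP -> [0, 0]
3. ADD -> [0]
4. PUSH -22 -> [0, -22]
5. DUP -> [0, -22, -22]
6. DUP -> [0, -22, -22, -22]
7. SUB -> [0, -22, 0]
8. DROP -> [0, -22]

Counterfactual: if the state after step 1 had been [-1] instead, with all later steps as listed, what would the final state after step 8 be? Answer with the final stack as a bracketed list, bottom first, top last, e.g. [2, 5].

[-2, -22]

state after step 1 := [-1]
2. DUP -> [-1, -1]
3. ADD -> [-2]
4. PUSH -22 -> [-2, -22]
5. DUP -> [-2, -22, -22]
6. DUP -> [-2, -22, -22, -22]
7. SUB -> [-2, -22, 0]
8. DROP -> [-2, -22]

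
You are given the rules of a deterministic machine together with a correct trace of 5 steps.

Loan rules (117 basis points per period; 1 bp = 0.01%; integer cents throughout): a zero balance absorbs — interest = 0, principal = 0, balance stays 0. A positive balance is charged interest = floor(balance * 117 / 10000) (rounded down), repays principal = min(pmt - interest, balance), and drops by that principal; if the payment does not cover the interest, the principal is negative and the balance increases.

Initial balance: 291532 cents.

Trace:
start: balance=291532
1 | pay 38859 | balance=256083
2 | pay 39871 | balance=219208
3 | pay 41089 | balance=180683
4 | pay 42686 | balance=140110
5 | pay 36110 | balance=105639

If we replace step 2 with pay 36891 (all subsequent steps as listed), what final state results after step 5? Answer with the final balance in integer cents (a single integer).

(re-executing from step 2 with the substitution; state before step 2: balance=256083)
2 | pay 36891 | balance=222188
3 | pay 41089 | balance=183698
4 | pay 42686 | balance=143161
5 | pay 36110 | balance=108725

108725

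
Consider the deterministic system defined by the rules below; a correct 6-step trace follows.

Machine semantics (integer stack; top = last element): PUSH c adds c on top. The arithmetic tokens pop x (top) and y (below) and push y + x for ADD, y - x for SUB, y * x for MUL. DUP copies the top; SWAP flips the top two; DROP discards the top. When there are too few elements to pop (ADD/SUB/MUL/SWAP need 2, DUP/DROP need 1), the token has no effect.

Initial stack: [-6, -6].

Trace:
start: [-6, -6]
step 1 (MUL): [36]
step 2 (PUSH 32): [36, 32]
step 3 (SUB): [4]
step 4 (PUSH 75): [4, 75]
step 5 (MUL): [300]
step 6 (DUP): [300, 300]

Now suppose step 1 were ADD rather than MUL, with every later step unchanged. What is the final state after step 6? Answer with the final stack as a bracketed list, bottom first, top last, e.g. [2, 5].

[-3300, -3300]

(re-executing from step 1 with the substitution; state before step 1: [-6, -6])
step 1 (ADD): [-12]
step 2 (PUSH 32): [-12, 32]
step 3 (SUB): [-44]
step 4 (PUSH 75): [-44, 75]
step 5 (MUL): [-3300]
step 6 (DUP): [-3300, -3300]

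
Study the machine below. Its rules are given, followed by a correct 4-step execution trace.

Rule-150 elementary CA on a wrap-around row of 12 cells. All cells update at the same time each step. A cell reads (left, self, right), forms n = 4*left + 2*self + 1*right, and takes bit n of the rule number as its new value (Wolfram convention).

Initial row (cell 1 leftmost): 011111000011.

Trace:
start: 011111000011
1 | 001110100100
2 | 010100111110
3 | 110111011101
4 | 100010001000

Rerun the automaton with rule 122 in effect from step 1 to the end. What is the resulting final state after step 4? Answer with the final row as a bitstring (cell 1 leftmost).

100011001111

(re-executing steps 1..4 under rule 122; state before step 1: 011111000011)
1 | 110001100111
2 | 011011111100
3 | 111110000110
4 | 100011001111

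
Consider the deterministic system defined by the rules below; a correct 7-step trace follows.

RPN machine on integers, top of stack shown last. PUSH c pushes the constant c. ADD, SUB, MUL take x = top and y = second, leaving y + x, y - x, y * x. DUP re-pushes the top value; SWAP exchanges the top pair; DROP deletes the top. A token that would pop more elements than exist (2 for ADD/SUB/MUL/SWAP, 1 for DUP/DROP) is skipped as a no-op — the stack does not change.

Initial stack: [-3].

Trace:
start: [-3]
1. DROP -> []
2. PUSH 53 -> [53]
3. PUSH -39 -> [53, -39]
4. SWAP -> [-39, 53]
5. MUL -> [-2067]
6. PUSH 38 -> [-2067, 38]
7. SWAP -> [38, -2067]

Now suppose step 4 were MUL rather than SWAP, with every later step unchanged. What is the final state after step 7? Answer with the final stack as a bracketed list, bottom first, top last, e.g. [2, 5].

[38, -2067]

(re-executing from step 4 with the substitution; state before step 4: [53, -39])
4. MUL -> [-2067]
5. MUL -> [-2067]
6. PUSH 38 -> [-2067, 38]
7. SWAP -> [38, -2067]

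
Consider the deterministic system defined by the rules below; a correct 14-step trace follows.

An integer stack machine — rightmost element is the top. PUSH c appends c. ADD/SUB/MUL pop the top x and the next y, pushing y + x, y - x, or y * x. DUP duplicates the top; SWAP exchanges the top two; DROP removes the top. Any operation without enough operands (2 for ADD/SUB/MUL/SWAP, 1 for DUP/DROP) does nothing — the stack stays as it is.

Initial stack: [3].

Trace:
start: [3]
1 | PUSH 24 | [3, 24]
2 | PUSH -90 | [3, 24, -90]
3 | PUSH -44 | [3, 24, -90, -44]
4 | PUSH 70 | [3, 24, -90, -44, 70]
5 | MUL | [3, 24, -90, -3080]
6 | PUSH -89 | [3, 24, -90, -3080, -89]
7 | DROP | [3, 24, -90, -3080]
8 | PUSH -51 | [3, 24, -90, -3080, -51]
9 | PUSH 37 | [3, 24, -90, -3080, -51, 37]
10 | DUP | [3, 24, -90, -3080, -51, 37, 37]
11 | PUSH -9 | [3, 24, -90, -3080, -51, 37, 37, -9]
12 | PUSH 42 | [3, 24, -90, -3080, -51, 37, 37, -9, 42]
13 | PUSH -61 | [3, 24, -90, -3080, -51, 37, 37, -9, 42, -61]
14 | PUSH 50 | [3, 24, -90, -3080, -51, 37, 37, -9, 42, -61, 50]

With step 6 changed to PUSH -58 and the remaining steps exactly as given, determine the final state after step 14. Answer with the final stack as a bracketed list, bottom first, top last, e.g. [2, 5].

[3, 24, -90, -3080, -51, 37, 37, -9, 42, -61, 50]

(re-executing from step 6 with the substitution; state before step 6: [3, 24, -90, -3080])
6 | PUSH -58 | [3, 24, -90, -3080, -58]
7 | DROP | [3, 24, -90, -3080]
8 | PUSH -51 | [3, 24, -90, -3080, -51]
9 | PUSH 37 | [3, 24, -90, -3080, -51, 37]
10 | DUP | [3, 24, -90, -3080, -51, 37, 37]
11 | PUSH -9 | [3, 24, -90, -3080, -51, 37, 37, -9]
12 | PUSH 42 | [3, 24, -90, -3080, -51, 37, 37, -9, 42]
13 | PUSH -61 | [3, 24, -90, -3080, -51, 37, 37, -9, 42, -61]
14 | PUSH 50 | [3, 24, -90, -3080, -51, 37, 37, -9, 42, -61, 50]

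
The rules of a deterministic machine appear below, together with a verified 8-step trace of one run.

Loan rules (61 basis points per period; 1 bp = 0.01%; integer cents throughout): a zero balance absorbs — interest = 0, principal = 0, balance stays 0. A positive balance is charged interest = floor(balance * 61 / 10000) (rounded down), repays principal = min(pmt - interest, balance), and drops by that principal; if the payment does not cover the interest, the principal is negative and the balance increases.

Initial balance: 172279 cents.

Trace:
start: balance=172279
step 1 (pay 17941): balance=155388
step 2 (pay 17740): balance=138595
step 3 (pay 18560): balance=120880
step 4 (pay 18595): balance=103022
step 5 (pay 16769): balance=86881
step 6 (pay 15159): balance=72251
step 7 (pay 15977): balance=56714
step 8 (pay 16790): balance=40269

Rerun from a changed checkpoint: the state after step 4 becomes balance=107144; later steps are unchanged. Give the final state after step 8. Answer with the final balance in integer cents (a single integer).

state after step 4 := balance=107144
step 5 (pay 16769): balance=91028
step 6 (pay 15159): balance=76424
step 7 (pay 15977): balance=60913
step 8 (pay 16790): balance=44494

44494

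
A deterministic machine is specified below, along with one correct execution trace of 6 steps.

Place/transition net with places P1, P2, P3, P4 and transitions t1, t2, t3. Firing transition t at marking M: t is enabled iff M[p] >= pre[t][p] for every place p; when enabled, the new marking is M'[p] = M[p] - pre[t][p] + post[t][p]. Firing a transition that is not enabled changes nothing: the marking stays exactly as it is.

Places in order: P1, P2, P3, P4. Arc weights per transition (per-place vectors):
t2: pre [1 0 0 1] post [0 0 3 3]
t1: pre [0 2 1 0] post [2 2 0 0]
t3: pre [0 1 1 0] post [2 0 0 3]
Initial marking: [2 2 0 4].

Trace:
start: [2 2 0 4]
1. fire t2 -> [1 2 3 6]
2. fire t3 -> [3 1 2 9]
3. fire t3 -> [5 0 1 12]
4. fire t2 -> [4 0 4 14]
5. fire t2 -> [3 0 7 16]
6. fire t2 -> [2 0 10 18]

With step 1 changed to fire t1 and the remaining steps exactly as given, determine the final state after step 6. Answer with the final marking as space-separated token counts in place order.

(re-executing from step 1 with the substitution; state before step 1: [2 2 0 4])
1. fire t1 -> [2 2 0 4]
2. fire t3 -> [2 2 0 4]
3. fire t3 -> [2 2 0 4]
4. fire t2 -> [1 2 3 6]
5. fire t2 -> [0 2 6 8]
6. fire t2 -> [0 2 6 8]

0 2 6 8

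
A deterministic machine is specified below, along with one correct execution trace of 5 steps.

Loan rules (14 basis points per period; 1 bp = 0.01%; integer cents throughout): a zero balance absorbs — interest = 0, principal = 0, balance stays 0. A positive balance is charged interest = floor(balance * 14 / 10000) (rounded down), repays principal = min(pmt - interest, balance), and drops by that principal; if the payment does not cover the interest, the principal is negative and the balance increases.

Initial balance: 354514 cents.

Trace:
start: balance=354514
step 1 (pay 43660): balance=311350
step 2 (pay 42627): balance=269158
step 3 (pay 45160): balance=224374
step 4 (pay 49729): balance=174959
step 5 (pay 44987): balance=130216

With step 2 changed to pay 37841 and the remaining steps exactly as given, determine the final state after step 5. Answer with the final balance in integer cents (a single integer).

135022

(re-executing from step 2 with the substitution; state before step 2: balance=311350)
step 2 (pay 37841): balance=273944
step 3 (pay 45160): balance=229167
step 4 (pay 49729): balance=179758
step 5 (pay 44987): balance=135022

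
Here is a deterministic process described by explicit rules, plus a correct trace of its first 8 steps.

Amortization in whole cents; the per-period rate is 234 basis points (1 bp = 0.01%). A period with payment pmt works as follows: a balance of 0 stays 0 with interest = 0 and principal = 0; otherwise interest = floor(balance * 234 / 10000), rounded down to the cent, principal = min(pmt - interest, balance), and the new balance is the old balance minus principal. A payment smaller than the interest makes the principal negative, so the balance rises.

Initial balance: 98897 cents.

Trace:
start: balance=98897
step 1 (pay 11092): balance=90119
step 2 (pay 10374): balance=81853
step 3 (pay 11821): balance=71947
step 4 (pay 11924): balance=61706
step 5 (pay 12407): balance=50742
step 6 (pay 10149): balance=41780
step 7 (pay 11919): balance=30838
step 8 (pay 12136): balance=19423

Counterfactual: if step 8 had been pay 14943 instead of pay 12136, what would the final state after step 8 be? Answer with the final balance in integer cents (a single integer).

16616

(re-executing from step 8 with the substitution; state before step 8: balance=30838)
step 8 (pay 14943): balance=16616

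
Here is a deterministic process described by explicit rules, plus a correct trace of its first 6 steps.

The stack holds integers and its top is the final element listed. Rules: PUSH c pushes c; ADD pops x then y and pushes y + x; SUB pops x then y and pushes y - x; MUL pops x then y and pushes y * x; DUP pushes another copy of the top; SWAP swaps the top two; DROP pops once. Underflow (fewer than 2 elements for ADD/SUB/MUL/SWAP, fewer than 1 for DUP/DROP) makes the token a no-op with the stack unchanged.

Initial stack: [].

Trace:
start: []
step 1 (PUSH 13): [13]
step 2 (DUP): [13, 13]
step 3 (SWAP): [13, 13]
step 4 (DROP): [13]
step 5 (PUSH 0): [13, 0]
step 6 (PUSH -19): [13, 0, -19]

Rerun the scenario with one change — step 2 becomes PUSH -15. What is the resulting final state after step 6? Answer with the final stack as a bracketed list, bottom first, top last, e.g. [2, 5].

[-15, 0, -19]

(re-executing from step 2 with the substitution; state before step 2: [13])
step 2 (PUSH -15): [13, -15]
step 3 (SWAP): [-15, 13]
step 4 (DROP): [-15]
step 5 (PUSH 0): [-15, 0]
step 6 (PUSH -19): [-15, 0, -19]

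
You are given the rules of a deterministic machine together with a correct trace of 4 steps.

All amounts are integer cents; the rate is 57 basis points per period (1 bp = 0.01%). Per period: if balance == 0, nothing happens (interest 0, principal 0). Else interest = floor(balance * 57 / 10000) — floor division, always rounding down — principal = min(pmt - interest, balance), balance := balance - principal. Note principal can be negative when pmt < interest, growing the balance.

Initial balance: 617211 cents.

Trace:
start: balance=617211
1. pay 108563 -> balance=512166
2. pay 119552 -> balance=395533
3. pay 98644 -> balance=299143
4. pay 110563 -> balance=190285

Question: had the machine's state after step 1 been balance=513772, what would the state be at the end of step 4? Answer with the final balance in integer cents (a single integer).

191918

state after step 1 := balance=513772
2. pay 119552 -> balance=397148
3. pay 98644 -> balance=300767
4. pay 110563 -> balance=191918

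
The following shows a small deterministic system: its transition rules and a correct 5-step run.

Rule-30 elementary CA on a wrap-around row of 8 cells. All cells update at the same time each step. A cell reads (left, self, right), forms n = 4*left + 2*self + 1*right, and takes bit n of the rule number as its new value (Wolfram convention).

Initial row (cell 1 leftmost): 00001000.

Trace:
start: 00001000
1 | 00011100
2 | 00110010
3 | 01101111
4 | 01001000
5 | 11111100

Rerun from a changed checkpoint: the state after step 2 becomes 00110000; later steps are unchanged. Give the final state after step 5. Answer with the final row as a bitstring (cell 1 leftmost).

state after step 2 := 00110000
3 | 01101000
4 | 11001100
5 | 10111011

10111011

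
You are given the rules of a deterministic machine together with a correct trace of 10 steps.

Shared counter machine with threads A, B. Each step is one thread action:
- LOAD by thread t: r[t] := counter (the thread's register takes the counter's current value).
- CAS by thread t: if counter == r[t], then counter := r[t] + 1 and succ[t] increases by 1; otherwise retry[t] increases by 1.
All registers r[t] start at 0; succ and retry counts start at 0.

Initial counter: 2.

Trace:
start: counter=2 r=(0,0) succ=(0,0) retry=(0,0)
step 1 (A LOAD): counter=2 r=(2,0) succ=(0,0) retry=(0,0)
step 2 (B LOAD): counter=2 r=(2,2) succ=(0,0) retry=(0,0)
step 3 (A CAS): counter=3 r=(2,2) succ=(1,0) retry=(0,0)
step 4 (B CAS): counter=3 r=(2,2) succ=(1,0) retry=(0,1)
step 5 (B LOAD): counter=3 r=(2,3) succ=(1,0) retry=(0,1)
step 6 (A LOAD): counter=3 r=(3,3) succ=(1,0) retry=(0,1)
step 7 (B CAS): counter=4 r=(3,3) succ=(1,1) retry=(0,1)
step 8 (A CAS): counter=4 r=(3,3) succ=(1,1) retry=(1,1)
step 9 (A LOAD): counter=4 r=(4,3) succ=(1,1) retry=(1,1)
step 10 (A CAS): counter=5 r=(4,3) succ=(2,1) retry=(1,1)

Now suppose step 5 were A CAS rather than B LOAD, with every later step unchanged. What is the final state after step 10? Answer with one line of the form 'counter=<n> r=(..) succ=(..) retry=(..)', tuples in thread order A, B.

(re-executing from step 5 with the substitution; state before step 5: counter=3 r=(2,2) succ=(1,0) retry=(0,1))
step 5 (A CAS): counter=3 r=(2,2) succ=(1,0) retry=(1,1)
step 6 (A LOAD): counter=3 r=(3,2) succ=(1,0) retry=(1,1)
step 7 (B CAS): counter=3 r=(3,2) succ=(1,0) retry=(1,2)
step 8 (A CAS): counter=4 r=(3,2) succ=(2,0) retry=(1,2)
step 9 (A LOAD): counter=4 r=(4,2) succ=(2,0) retry=(1,2)
step 10 (A CAS): counter=5 r=(4,2) succ=(3,0) retry=(1,2)

counter=5 r=(4,2) succ=(3,0) retry=(1,2)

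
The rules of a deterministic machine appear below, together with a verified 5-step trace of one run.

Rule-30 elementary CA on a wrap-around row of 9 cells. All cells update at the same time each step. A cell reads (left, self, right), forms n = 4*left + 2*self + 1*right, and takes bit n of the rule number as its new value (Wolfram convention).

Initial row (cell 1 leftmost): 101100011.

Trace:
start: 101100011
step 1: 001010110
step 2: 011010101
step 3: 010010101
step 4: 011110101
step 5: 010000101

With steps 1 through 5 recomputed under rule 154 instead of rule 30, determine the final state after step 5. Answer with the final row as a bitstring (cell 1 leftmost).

(re-executing steps 1..5 under rule 154; state before step 1: 101100011)
step 1: 001010111
step 2: 110000110
step 3: 101001100
step 4: 000111011
step 5: 101110010

101110010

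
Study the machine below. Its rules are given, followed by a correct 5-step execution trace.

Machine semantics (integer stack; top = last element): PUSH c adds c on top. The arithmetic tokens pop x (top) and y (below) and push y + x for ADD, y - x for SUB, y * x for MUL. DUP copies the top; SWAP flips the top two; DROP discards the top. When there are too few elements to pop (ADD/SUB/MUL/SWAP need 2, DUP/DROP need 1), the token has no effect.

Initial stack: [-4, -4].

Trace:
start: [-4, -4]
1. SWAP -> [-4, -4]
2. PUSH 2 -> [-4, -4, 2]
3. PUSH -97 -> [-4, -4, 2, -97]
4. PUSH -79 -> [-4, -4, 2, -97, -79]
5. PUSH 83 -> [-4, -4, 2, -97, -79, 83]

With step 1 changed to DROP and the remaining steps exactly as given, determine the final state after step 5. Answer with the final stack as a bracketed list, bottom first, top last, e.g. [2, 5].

[-4, 2, -97, -79, 83]

(re-executing from step 1 with the substitution; state before step 1: [-4, -4])
1. DROP -> [-4]
2. PUSH 2 -> [-4, 2]
3. PUSH -97 -> [-4, 2, -97]
4. PUSH -79 -> [-4, 2, -97, -79]
5. PUSH 83 -> [-4, 2, -97, -79, 83]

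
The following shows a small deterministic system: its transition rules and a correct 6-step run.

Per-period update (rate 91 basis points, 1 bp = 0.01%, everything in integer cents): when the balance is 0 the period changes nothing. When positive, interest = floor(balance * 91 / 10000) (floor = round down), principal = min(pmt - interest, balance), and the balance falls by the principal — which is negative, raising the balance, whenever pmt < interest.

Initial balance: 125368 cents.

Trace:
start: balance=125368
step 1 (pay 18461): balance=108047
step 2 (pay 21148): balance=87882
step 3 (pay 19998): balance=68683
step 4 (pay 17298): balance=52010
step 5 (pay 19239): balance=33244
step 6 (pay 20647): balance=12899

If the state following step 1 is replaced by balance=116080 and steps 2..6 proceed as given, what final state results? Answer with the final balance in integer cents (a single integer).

state after step 1 := balance=116080
step 2 (pay 21148): balance=95988
step 3 (pay 19998): balance=76863
step 4 (pay 17298): balance=60264
step 5 (pay 19239): balance=41573
step 6 (pay 20647): balance=21304

21304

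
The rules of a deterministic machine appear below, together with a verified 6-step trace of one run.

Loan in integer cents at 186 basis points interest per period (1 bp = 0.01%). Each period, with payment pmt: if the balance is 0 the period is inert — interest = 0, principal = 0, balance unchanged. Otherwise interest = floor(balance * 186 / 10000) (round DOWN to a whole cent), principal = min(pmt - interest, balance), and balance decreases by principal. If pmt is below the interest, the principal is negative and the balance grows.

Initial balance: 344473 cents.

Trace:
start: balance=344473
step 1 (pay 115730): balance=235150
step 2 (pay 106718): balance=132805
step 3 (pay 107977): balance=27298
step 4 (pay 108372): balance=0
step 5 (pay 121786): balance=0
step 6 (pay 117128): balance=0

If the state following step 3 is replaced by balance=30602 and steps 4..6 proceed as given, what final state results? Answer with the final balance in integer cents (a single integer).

0

state after step 3 := balance=30602
step 4 (pay 108372): balance=0
step 5 (pay 121786): balance=0
step 6 (pay 117128): balance=0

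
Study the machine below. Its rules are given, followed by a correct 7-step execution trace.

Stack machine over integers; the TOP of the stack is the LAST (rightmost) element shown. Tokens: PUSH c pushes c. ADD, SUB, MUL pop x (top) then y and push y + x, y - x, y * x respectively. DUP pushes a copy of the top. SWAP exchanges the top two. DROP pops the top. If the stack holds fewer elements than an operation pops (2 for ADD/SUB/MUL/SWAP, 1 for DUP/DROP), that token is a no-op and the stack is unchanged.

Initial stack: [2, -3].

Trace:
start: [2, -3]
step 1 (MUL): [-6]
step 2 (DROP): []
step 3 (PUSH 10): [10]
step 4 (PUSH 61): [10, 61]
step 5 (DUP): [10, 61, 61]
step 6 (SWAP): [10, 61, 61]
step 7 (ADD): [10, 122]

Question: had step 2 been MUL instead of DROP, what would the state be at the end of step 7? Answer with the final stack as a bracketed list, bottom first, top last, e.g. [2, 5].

(re-executing from step 2 with the substitution; state before step 2: [-6])
step 2 (MUL): [-6]
step 3 (PUSH 10): [-6, 10]
step 4 (PUSH 61): [-6, 10, 61]
step 5 (DUP): [-6, 10, 61, 61]
step 6 (SWAP): [-6, 10, 61, 61]
step 7 (ADD): [-6, 10, 122]

[-6, 10, 122]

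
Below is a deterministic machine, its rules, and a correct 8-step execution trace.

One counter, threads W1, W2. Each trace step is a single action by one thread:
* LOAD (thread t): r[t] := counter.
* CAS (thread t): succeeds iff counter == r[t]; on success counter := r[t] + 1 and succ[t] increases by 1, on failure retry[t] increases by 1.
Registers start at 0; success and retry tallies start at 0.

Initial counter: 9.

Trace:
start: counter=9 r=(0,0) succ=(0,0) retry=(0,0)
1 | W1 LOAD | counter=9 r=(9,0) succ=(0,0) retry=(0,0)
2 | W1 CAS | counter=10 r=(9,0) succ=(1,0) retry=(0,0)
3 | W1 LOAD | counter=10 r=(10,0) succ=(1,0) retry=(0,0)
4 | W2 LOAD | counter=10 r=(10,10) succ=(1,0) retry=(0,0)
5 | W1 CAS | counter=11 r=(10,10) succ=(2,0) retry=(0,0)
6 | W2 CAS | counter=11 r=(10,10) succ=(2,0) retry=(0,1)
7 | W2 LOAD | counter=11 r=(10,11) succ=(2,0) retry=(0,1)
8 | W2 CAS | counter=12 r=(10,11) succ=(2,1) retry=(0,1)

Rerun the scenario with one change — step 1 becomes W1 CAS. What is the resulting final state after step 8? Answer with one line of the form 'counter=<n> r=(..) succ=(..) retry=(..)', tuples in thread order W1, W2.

(re-executing from step 1 with the substitution; state before step 1: counter=9 r=(0,0) succ=(0,0) retry=(0,0))
1 | W1 CAS | counter=9 r=(0,0) succ=(0,0) retry=(1,0)
2 | W1 CAS | counter=9 r=(0,0) succ=(0,0) retry=(2,0)
3 | W1 LOAD | counter=9 r=(9,0) succ=(0,0) retry=(2,0)
4 | W2 LOAD | counter=9 r=(9,9) succ=(0,0) retry=(2,0)
5 | W1 CAS | counter=10 r=(9,9) succ=(1,0) retry=(2,0)
6 | W2 CAS | counter=10 r=(9,9) succ=(1,0) retry=(2,1)
7 | W2 LOAD | counter=10 r=(9,10) succ=(1,0) retry=(2,1)
8 | W2 CAS | counter=11 r=(9,10) succ=(1,1) retry=(2,1)

counter=11 r=(9,10) succ=(1,1) retry=(2,1)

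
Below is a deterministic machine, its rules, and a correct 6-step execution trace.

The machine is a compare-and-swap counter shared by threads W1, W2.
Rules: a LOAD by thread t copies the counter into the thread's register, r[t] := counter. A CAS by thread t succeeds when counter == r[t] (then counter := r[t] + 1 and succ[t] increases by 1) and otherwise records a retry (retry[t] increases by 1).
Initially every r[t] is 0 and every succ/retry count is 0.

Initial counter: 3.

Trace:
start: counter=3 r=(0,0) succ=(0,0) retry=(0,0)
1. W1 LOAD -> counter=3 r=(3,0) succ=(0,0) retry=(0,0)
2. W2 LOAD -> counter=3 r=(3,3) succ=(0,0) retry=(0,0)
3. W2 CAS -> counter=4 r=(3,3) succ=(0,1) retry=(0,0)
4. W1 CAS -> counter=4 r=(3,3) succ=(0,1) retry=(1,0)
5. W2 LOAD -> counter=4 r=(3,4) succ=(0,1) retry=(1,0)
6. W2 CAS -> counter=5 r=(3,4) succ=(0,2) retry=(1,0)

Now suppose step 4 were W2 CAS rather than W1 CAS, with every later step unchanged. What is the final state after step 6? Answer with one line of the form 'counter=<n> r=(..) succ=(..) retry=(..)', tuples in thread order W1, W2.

counter=5 r=(3,4) succ=(0,2) retry=(0,1)

(re-executing from step 4 with the substitution; state before step 4: counter=4 r=(3,3) succ=(0,1) retry=(0,0))
4. W2 CAS -> counter=4 r=(3,3) succ=(0,1) retry=(0,1)
5. W2 LOAD -> counter=4 r=(3,4) succ=(0,1) retry=(0,1)
6. W2 CAS -> counter=5 r=(3,4) succ=(0,2) retry=(0,1)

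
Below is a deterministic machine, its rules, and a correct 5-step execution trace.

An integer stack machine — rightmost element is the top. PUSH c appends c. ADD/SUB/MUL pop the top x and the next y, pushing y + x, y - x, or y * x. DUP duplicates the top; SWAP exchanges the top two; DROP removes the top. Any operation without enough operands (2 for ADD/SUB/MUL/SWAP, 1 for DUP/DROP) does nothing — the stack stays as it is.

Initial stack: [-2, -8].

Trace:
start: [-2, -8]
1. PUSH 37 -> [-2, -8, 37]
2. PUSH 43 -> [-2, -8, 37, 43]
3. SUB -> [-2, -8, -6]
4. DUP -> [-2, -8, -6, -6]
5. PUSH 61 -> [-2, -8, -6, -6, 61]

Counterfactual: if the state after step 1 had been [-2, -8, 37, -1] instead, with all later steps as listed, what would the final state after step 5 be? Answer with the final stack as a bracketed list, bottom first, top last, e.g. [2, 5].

state after step 1 := [-2, -8, 37, -1]
2. PUSH 43 -> [-2, -8, 37, -1, 43]
3. SUB -> [-2, -8, 37, -44]
4. DUP -> [-2, -8, 37, -44, -44]
5. PUSH 61 -> [-2, -8, 37, -44, -44, 61]

[-2, -8, 37, -44, -44, 61]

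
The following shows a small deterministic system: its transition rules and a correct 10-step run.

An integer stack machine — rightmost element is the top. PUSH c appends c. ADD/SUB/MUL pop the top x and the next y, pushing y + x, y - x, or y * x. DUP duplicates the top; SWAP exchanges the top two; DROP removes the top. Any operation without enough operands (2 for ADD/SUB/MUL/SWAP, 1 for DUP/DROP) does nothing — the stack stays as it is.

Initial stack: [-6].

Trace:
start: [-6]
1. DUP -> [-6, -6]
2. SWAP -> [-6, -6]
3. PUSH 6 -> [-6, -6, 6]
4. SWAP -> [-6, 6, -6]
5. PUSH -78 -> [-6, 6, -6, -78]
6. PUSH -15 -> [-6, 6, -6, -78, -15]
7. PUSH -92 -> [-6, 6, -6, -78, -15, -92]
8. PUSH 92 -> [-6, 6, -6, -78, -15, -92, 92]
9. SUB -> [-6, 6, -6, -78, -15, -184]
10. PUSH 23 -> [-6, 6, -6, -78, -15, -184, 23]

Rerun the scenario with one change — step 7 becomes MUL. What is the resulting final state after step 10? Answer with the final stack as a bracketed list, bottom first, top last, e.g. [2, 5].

[-6, 6, -6, 1078, 23]

(re-executing from step 7 with the substitution; state before step 7: [-6, 6, -6, -78, -15])
7. MUL -> [-6, 6, -6, 1170]
8. PUSH 92 -> [-6, 6, -6, 1170, 92]
9. SUB -> [-6, 6, -6, 1078]
10. PUSH 23 -> [-6, 6, -6, 1078, 23]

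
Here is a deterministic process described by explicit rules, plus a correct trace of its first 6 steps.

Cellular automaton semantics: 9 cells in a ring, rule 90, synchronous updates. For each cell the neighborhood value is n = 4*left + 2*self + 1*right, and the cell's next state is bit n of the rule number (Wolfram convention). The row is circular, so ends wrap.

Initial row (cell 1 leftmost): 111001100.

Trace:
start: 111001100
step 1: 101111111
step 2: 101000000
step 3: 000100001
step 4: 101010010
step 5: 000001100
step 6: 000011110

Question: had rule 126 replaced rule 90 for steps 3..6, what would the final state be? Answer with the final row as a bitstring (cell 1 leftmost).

(re-executing steps 3..6 under rule 126; state before step 3: 101000000)
step 3: 111100001
step 4: 000110011
step 5: 101111111
step 6: 111000000

111000000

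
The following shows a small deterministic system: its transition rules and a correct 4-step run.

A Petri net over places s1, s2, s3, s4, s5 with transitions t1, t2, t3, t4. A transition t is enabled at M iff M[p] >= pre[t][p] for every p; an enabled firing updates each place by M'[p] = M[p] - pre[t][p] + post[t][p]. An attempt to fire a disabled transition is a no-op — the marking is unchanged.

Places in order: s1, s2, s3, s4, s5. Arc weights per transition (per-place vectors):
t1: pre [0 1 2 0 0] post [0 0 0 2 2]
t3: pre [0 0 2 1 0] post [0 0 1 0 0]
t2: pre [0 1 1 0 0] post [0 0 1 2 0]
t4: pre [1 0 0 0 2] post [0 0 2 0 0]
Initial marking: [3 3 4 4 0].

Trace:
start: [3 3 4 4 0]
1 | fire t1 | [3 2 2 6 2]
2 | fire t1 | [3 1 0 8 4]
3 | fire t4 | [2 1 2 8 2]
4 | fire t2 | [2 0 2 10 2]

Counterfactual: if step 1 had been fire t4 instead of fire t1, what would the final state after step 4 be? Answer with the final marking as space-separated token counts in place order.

(re-executing from step 1 with the substitution; state before step 1: [3 3 4 4 0])
1 | fire t4 | [3 3 4 4 0]
2 | fire t1 | [3 2 2 6 2]
3 | fire t4 | [2 2 4 6 0]
4 | fire t2 | [2 1 4 8 0]

2 1 4 8 0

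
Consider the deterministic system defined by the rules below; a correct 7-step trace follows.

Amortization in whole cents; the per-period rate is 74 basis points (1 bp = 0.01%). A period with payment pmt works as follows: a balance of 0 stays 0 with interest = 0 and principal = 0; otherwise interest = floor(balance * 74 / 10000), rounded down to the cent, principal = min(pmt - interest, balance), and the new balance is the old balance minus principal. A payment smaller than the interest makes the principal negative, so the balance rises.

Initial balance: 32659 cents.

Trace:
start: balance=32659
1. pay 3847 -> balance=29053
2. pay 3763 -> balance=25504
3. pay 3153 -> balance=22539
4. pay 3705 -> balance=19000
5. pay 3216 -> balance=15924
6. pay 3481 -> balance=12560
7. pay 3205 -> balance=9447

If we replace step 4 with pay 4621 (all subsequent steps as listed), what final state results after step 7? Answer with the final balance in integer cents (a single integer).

(re-executing from step 4 with the substitution; state before step 4: balance=22539)
4. pay 4621 -> balance=18084
5. pay 3216 -> balance=15001
6. pay 3481 -> balance=11631
7. pay 3205 -> balance=8512

8512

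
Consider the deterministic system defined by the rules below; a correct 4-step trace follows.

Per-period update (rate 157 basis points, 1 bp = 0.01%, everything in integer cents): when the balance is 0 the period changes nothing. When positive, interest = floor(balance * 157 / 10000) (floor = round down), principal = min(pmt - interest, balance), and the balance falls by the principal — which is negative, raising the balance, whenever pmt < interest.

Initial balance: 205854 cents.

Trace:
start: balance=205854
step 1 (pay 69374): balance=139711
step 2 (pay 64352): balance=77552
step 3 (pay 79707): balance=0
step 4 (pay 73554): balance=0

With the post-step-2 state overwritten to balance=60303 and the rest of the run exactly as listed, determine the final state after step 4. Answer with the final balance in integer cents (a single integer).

state after step 2 := balance=60303
step 3 (pay 79707): balance=0
step 4 (pay 73554): balance=0

0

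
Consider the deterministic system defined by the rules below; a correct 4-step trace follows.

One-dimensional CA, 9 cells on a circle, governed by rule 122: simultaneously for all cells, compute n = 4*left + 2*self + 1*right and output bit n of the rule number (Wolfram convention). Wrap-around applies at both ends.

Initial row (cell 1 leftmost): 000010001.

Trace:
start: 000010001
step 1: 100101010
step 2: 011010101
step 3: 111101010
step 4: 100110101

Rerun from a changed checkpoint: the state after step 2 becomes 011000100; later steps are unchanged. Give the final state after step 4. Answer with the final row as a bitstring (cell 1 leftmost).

100110101

state after step 2 := 011000100
step 3: 111101010
step 4: 100110101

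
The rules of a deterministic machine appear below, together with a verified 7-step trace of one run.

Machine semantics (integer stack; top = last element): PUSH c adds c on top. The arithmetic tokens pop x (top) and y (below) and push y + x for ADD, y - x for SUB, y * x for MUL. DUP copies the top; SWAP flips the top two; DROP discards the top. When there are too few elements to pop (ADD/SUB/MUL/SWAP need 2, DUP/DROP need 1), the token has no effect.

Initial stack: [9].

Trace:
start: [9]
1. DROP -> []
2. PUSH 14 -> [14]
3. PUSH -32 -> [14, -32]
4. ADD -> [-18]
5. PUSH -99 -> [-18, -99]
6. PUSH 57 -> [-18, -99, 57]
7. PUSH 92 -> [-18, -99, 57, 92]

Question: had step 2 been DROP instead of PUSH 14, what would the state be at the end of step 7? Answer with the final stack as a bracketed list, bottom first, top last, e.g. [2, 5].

[-32, -99, 57, 92]

(re-executing from step 2 with the substitution; state before step 2: [])
2. DROP -> []
3. PUSH -32 -> [-32]
4. ADD -> [-32]
5. PUSH -99 -> [-32, -99]
6. PUSH 57 -> [-32, -99, 57]
7. PUSH 92 -> [-32, -99, 57, 92]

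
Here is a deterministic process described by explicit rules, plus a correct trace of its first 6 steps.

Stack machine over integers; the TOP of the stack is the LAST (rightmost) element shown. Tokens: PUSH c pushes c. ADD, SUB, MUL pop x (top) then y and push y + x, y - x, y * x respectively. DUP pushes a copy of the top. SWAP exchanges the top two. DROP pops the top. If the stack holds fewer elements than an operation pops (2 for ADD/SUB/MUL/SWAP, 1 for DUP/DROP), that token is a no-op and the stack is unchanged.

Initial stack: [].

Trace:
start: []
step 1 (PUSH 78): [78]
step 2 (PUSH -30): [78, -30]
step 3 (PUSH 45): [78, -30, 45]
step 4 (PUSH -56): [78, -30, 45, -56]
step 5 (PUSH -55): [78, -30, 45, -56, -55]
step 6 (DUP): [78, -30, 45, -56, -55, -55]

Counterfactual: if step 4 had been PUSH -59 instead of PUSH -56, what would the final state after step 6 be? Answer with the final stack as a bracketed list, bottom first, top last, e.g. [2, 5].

[78, -30, 45, -59, -55, -55]

(re-executing from step 4 with the substitution; state before step 4: [78, -30, 45])
step 4 (PUSH -59): [78, -30, 45, -59]
step 5 (PUSH -55): [78, -30, 45, -59, -55]
step 6 (DUP): [78, -30, 45, -59, -55, -55]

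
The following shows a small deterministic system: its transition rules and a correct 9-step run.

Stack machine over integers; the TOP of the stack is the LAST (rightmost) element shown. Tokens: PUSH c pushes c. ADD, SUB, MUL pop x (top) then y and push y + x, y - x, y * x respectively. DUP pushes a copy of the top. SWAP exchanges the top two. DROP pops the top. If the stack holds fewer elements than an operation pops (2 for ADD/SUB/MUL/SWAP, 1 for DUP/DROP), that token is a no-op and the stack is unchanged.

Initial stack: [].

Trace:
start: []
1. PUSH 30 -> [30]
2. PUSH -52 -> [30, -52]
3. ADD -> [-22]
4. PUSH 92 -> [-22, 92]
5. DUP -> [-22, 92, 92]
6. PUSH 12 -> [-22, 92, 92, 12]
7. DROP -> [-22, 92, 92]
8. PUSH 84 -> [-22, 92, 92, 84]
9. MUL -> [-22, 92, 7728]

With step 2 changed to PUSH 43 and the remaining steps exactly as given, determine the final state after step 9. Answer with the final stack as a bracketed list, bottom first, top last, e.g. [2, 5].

[73, 92, 7728]

(re-executing from step 2 with the substitution; state before step 2: [30])
2. PUSH 43 -> [30, 43]
3. ADD -> [73]
4. PUSH 92 -> [73, 92]
5. DUP -> [73, 92, 92]
6. PUSH 12 -> [73, 92, 92, 12]
7. DROP -> [73, 92, 92]
8. PUSH 84 -> [73, 92, 92, 84]
9. MUL -> [73, 92, 7728]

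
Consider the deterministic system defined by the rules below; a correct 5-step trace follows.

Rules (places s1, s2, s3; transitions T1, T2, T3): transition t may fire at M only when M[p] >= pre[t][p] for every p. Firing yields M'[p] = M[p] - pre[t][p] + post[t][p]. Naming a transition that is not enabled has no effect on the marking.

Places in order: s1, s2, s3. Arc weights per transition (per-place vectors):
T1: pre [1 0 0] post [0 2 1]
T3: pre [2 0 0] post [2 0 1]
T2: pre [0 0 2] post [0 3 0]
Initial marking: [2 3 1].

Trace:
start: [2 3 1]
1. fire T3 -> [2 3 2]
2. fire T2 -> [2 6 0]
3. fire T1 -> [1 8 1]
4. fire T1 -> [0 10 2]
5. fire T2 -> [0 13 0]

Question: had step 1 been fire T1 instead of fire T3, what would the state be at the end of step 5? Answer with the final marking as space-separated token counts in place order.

(re-executing from step 1 with the substitution; state before step 1: [2 3 1])
1. fire T1 -> [1 5 2]
2. fire T2 -> [1 8 0]
3. fire T1 -> [0 10 1]
4. fire T1 -> [0 10 1]
5. fire T2 -> [0 10 1]

0 10 1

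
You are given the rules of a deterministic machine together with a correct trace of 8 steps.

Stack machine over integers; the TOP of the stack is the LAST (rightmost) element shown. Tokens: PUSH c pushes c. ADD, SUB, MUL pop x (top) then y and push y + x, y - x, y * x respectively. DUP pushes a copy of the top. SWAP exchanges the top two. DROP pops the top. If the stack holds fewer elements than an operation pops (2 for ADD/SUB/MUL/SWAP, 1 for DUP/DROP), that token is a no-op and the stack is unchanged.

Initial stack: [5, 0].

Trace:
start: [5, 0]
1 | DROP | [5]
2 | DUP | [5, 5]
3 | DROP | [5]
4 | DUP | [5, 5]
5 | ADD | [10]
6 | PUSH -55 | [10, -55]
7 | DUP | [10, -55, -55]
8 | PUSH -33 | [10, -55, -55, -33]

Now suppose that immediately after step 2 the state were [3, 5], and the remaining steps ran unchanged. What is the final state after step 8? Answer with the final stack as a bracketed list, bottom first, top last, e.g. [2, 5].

state after step 2 := [3, 5]
3 | DROP | [3]
4 | DUP | [3, 3]
5 | ADD | [6]
6 | PUSH -55 | [6, -55]
7 | DUP | [6, -55, -55]
8 | PUSH -33 | [6, -55, -55, -33]

[6, -55, -55, -33]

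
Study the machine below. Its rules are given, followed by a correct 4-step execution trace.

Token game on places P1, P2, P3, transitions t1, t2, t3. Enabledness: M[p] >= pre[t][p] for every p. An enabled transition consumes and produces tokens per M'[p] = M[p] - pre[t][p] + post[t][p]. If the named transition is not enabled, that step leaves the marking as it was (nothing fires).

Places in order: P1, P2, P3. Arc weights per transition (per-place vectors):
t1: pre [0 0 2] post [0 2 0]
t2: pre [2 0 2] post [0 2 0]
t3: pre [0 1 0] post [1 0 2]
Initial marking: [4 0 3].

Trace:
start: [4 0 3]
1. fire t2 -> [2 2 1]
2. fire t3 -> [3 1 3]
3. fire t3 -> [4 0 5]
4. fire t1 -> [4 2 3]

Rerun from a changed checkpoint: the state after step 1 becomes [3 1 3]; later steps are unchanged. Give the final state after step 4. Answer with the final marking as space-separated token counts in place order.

state after step 1 := [3 1 3]
2. fire t3 -> [4 0 5]
3. fire t3 -> [4 0 5]
4. fire t1 -> [4 2 3]

4 2 3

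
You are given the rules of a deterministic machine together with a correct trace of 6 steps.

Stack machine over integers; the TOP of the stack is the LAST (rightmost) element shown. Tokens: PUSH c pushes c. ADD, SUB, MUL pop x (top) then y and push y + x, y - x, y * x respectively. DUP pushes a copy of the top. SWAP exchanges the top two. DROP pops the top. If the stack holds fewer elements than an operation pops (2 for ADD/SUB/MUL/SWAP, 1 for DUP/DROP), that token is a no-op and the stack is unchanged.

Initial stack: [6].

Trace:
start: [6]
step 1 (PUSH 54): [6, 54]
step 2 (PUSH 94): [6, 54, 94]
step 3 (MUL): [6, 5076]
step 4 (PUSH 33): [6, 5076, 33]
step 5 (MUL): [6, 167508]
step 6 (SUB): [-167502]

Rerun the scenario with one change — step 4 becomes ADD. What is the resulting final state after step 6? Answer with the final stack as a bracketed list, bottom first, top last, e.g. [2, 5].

(re-executing from step 4 with the substitution; state before step 4: [6, 5076])
step 4 (ADD): [5082]
step 5 (MUL): [5082]
step 6 (SUB): [5082]

[5082]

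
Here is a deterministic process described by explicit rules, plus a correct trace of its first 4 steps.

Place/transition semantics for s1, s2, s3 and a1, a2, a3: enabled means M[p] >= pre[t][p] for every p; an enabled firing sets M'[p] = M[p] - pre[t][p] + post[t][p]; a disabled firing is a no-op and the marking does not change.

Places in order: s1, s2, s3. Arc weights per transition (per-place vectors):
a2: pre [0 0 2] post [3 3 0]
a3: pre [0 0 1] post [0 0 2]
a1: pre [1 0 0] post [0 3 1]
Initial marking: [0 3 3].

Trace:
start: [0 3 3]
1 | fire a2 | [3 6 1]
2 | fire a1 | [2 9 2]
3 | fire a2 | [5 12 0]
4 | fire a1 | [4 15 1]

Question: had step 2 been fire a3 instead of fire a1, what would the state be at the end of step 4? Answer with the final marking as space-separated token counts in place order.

5 12 1

(re-executing from step 2 with the substitution; state before step 2: [3 6 1])
2 | fire a3 | [3 6 2]
3 | fire a2 | [6 9 0]
4 | fire a1 | [5 12 1]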